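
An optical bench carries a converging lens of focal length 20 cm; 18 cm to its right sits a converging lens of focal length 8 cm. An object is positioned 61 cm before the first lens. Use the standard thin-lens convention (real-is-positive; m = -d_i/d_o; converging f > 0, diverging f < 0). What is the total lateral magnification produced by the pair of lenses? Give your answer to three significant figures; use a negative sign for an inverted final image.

-0.198

Lens 1: 1/d_i1 = 1/f_1 - 1/d_o1 = 1/20 - 1/61 = 0.03361 cm^-1, so d_i1 = 29.756 cm.
m_1 = -(29.756)/61 = -0.4878.
Since 29.756 cm > 18 cm, the first image lies past the second lens and serves as a virtual object: d_o2 = L - d_i1 = -11.756 cm.
Lens 2: 1/d_i2 = 1/f_2 - 1/d_o2 = 1/8 - 1/(-11.756) = 0.21006 cm^-1, so d_i2 = 4.760 cm.
m_2 = -(4.760)/(-11.756) = 0.4049.
The system's lateral magnification is m_1 m_2 = (-0.4878)(0.4049) = -0.1975.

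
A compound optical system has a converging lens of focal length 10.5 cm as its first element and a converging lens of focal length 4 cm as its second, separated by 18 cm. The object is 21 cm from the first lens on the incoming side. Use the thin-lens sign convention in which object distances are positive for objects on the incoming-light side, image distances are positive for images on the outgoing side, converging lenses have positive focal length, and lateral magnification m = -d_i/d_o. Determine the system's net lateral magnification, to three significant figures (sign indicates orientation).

-0.571

First lens: d_i1 = 1/(1/10.5 - 1/21) = 21.000 cm.
m_1 = -(21.000)/21 = -1.0000.
This image would form 21.000 cm past lens 1, i.e. 3.000 cm beyond lens 2, so it is a virtual object for lens 2: d_o2 = 18 - 21.000 = -3.000 cm.
Second lens: d_i2 = 1/(1/4 - 1/(-3.000)) = 1.714 cm.
m_2 = -(1.714)/(-3.000) = 0.5714.
Overall magnification: m = m_1 m_2 = -0.5714.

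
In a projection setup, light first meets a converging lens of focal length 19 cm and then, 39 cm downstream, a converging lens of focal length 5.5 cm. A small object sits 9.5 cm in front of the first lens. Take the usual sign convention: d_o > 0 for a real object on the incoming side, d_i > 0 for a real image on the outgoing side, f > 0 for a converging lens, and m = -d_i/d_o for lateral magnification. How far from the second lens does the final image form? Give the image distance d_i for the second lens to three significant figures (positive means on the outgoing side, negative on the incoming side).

6.08 cm

Applying the thin-lens equation to the first lens, 1/19 = 1/9.5 + 1/d_i1, which gives d_i1 = -19.000 cm.
With d_i1 < 0 the first image is virtual and lies on the object side; the object distance for lens 2 is d_o2 = 39 - (-19.000) = 58.000 cm.
Applying the thin-lens equation again with f_2 = 5.5 cm and d_o2 = 58.000 cm gives d_i2 = 6.076 cm.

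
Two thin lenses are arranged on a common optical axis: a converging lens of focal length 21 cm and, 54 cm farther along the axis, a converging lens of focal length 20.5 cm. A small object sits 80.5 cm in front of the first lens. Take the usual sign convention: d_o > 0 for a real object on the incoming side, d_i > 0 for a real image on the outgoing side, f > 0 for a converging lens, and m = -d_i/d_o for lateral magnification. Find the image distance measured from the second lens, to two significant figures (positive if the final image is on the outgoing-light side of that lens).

100 cm

Applying the thin-lens equation to the first lens, 1/21 = 1/80.5 + 1/d_i1, which gives d_i1 = 28.412 cm.
The intermediate image is 28.412 cm to the right of lens 1, so d_o2 = L - d_i1 = 54 - 28.412 = 25.588 cm.
Applying the thin-lens equation again with f_2 = 20.5 cm and d_o2 = 25.588 cm gives d_i2 = 103.092 cm.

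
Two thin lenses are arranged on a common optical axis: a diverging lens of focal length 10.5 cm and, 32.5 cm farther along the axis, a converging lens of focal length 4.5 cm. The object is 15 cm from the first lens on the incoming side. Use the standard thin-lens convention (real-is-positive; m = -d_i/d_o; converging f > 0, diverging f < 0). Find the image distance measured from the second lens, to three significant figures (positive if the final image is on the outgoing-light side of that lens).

5.09 cm

Applying the thin-lens equation to the first lens, 1/(-10.5) = 1/15 + 1/d_i1, which gives d_i1 = -6.176 cm.
With d_i1 < 0 the first image is virtual and lies on the object side; the object distance for lens 2 is d_o2 = 32.5 - (-6.176) = 38.676 cm.
Applying the thin-lens equation again with f_2 = 4.5 cm and d_o2 = 38.676 cm gives d_i2 = 5.093 cm.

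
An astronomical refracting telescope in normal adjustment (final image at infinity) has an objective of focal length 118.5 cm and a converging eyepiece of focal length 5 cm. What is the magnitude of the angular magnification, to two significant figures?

|M| = f_obj/|f_eye| = 118.5/5 = 23.700.

24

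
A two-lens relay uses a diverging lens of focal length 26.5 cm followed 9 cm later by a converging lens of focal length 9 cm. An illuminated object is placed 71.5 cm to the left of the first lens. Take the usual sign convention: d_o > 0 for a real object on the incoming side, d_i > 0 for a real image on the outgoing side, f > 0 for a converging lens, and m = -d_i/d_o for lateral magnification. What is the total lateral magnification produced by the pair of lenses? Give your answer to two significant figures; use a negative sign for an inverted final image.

-0.13

First lens: d_i1 = 1/(1/(-26.5) - 1/71.5) = -19.334 cm.
m_1 = -(-19.334)/71.5 = 0.2704.
With d_i1 < 0 the first image is virtual and lies on the object side; the object distance for lens 2 is d_o2 = 9 - (-19.334) = 28.334 cm.
Second lens: d_i2 = 1/(1/9 - 1/(28.334)) = 13.189 cm.
m_2 = -(13.189)/(28.334) = -0.4655.
Total m = m_1 x m_2 = (0.2704)(-0.4655) = -0.1259.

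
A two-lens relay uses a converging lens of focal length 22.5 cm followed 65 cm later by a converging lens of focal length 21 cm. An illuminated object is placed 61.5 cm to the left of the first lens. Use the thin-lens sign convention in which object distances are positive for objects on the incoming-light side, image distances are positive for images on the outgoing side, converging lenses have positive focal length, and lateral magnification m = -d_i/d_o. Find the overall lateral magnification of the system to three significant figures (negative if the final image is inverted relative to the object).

Applying the thin-lens equation to the first lens, 1/22.5 = 1/61.5 + 1/d_i1, which gives d_i1 = 35.481 cm.
Its lateral magnification is m_1 = -d_i1/d_o1 = -(35.481)/61.5 = -0.5769.
That image sits 29.519 cm in front of the second lens, so d_o2 = 29.519 cm.
Applying the thin-lens equation again with f_2 = 21 cm and d_o2 = 29.519 cm gives d_i2 = 72.765 cm.
m_2 = -(72.765)/(29.519) = -2.4650.
The system's lateral magnification is m_1 m_2 = (-0.5769)(-2.4650) = 1.4221.

1.42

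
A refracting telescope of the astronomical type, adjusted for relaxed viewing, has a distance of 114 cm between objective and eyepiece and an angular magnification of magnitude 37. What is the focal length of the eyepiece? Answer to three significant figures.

3.00 cm

In normal adjustment the tube length equals f_obj + f_eye and |M| = f_obj/f_eye.
So f_obj = 37 f_eye and 37 f_eye + f_eye = 114 cm, giving f_eye = 114/38 = 3.000 cm and f_obj = 111.000 cm.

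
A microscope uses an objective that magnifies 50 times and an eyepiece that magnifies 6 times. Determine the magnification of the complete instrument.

The overall magnification of a compound microscope is the product of the objective and eyepiece magnifications:
M = M_obj x M_eye = 50 x 6 = 300.

300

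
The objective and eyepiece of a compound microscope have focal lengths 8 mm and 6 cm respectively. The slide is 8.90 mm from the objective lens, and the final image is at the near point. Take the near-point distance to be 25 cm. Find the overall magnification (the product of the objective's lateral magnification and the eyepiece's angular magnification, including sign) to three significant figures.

-45.9

Convert to cm: f_obj = 8 mm = 0.8 cm; d_o = 8.90 mm = 0.89 cm.
Objective: 1/d_i = 1/f_obj - 1/d_o = 1/0.8 - 1/0.89 = 0.12640 cm^-1, so d_i = 7.911 cm.
m_obj = -d_i/d_o = -7.911/0.89 = -8.889.
Eyepiece angular magnification (image at near point): M_eye = 1 + D/f_e = 1 + 25/6 = 5.167.
Overall M = m_obj x M_eye = (-8.889)(5.167) = -45.93.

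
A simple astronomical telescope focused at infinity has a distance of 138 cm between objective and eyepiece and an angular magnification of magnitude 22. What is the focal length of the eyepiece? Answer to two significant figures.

6.0 cm

In normal adjustment the tube length equals f_obj + f_eye and |M| = f_obj/f_eye.
So f_obj = 22 f_eye and 22 f_eye + f_eye = 138 cm, giving f_eye = 138/23 = 6.000 cm and f_obj = 132.000 cm.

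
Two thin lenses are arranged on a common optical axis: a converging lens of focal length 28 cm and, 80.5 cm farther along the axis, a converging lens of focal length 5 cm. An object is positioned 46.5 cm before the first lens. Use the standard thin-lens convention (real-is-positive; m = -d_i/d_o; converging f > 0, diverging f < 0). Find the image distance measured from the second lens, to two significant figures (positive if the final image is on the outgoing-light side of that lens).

9.9 cm

First lens: d_i1 = 1/(1/28 - 1/46.5) = 70.378 cm.
The intermediate image is 70.378 cm to the right of lens 1, so d_o2 = L - d_i1 = 80.5 - 70.378 = 10.122 cm.
Second lens: d_i2 = 1/(1/5 - 1/(10.122)) = 9.881 cm.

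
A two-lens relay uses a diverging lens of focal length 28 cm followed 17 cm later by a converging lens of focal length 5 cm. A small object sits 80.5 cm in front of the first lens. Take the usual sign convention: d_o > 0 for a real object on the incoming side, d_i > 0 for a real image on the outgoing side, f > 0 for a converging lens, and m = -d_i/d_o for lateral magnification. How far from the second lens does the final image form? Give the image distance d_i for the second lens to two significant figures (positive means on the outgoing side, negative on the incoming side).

5.8 cm

Applying the thin-lens equation to the first lens, 1/(-28) = 1/80.5 + 1/d_i1, which gives d_i1 = -20.774 cm.
The intermediate image is virtual, 20.774 cm to the left of lens 1, so d_o2 = L - d_i1 = 17 - (-20.774) = 37.774 cm.
Applying the thin-lens equation again with f_2 = 5 cm and d_o2 = 37.774 cm gives d_i2 = 5.763 cm.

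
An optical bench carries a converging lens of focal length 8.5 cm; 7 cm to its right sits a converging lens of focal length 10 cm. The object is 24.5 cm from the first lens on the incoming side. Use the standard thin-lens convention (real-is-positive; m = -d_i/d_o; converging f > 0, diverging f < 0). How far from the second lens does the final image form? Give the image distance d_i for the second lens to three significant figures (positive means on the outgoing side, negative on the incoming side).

First lens: d_i1 = 1/(1/8.5 - 1/24.5) = 13.016 cm.
This image would form 13.016 cm past lens 1, i.e. 6.016 cm beyond lens 2, so it is a virtual object for lens 2: d_o2 = 7 - 13.016 = -6.016 cm.
Second lens: d_i2 = 1/(1/10 - 1/(-6.016)) = 3.756 cm.

3.76 cm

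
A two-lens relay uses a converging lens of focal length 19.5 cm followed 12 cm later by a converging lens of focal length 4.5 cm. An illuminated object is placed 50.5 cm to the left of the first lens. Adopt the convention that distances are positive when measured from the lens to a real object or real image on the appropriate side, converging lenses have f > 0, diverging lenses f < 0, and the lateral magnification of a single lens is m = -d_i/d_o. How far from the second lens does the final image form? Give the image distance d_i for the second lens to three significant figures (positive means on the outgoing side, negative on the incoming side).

Lens 1: 1/d_i1 = 1/f_1 - 1/d_o1 = 1/19.5 - 1/50.5 = 0.03148 cm^-1, so d_i1 = 31.766 cm.
Since 31.766 cm > 12 cm, the first image lies past the second lens and serves as a virtual object: d_o2 = L - d_i1 = -19.766 cm.
Lens 2: 1/d_i2 = 1/f_2 - 1/d_o2 = 1/4.5 - 1/(-19.766) = 0.27281 cm^-1, so d_i2 = 3.666 cm.

3.67 cm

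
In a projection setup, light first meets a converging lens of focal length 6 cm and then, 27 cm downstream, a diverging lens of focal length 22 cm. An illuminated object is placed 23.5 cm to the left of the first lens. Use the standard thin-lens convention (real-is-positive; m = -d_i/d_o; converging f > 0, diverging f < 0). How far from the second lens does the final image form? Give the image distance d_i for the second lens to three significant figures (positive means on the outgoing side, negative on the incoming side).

-10.2 cm

First lens: d_i1 = 1/(1/6 - 1/23.5) = 8.057 cm.
That image sits 18.943 cm in front of the second lens, so d_o2 = 18.943 cm.
Second lens: d_i2 = 1/(1/(-22) - 1/(18.943)) = -10.179 cm.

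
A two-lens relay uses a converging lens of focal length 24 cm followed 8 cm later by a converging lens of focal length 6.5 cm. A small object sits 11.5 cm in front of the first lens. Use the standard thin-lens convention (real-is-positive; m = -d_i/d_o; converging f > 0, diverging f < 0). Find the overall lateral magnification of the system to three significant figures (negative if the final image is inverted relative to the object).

Applying the thin-lens equation to the first lens, 1/24 = 1/11.5 + 1/d_i1, which gives d_i1 = -22.080 cm.
Its lateral magnification is m_1 = -d_i1/d_o1 = -(-22.080)/11.5 = 1.9200.
With d_i1 < 0 the first image is virtual and lies on the object side; the object distance for lens 2 is d_o2 = 8 - (-22.080) = 30.080 cm.
Applying the thin-lens equation again with f_2 = 6.5 cm and d_o2 = 30.080 cm gives d_i2 = 8.292 cm.
m_2 = -(8.292)/(30.080) = -0.2757.
The system's lateral magnification is m_1 m_2 = (1.9200)(-0.2757) = -0.5293.

-0.529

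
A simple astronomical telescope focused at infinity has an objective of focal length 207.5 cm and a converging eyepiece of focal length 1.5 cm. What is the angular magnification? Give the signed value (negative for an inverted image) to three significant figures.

-138

M = -f_obj/f_eye = -207.5/(1.5) = -138.333.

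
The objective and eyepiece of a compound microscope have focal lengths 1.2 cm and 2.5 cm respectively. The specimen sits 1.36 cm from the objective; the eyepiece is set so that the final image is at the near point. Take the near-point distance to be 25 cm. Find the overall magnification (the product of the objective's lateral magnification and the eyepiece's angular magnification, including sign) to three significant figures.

-82.5

Objective: 1/d_i = 1/f_obj - 1/d_o = 1/1.2 - 1/1.36 = 0.09804 cm^-1, so d_i = 10.200 cm.
m_obj = -d_i/d_o = -10.200/1.36 = -7.500.
Eyepiece angular magnification (image at near point): M_eye = 1 + D/f_e = 1 + 25/2.5 = 11.000.
Overall M = m_obj x M_eye = (-7.500)(11.000) = -82.50.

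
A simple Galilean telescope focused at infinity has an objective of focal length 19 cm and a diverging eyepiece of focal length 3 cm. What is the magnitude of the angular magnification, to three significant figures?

6.33

|M| = f_obj/|f_eye| = 19/3 = 6.333.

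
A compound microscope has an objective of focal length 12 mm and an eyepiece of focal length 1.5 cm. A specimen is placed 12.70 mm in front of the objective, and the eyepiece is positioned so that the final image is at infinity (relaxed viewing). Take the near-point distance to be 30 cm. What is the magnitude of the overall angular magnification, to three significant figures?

Convert to cm: f_obj = 12 mm = 1.2 cm; d_o = 12.70 mm = 1.27 cm.
Objective: 1/d_i = 1/f_obj - 1/d_o = 1/1.2 - 1/1.27 = 0.04593 cm^-1, so d_i = 21.771 cm.
m_obj = -d_i/d_o = -21.771/1.27 = -17.143.
Eyepiece angular magnification (image at infinity): M_eye = D/f_e = 30/1.5 = 20.000.
Overall M = m_obj x M_eye = (-17.143)(20.000) = -342.86.
|M| = 342.86.

343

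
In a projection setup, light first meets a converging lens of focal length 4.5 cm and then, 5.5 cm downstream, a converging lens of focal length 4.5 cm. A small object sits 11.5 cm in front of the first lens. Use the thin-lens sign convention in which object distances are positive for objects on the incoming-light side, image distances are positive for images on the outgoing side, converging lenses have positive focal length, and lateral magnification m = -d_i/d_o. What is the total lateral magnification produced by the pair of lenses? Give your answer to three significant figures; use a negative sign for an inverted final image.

Lens 1: 1/d_i1 = 1/f_1 - 1/d_o1 = 1/4.5 - 1/11.5 = 0.13527 cm^-1, so d_i1 = 7.393 cm.
m_1 = -(7.393)/11.5 = -0.6429.
Since 7.393 cm > 5.5 cm, the first image lies past the second lens and serves as a virtual object: d_o2 = L - d_i1 = -1.893 cm.
Lens 2: 1/d_i2 = 1/f_2 - 1/d_o2 = 1/4.5 - 1/(-1.893) = 0.75052 cm^-1, so d_i2 = 1.332 cm.
m_2 = -(1.332)/(-1.893) = 0.7039.
Total m = m_1 x m_2 = (-0.6429)(0.7039) = -0.4525.

-0.453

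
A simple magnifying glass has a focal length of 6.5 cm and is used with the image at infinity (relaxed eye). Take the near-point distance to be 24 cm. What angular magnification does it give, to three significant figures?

3.69

M = D/f = 24/6.5 = 3.692.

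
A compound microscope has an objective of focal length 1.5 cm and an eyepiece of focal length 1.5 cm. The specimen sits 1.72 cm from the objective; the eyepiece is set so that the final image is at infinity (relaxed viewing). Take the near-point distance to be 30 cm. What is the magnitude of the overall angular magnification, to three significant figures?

136

Objective: 1/d_i = 1/f_obj - 1/d_o = 1/1.5 - 1/1.72 = 0.08527 cm^-1, so d_i = 11.727 cm.
m_obj = -d_i/d_o = -11.727/1.72 = -6.818.
Eyepiece angular magnification (image at infinity): M_eye = D/f_e = 30/1.5 = 20.000.
Overall M = m_obj x M_eye = (-6.818)(20.000) = -136.36.
|M| = 136.36.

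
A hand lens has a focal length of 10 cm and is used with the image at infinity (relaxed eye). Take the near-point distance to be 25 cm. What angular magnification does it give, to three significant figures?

2.50

M = D/f = 25/10 = 2.500.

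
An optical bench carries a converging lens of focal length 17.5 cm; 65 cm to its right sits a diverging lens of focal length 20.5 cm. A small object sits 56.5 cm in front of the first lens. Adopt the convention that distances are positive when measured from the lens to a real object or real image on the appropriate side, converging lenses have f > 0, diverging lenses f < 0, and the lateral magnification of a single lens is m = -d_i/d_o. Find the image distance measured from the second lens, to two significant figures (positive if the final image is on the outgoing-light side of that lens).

First lens: d_i1 = 1/(1/17.5 - 1/56.5) = 25.353 cm.
That image sits 39.647 cm in front of the second lens, so d_o2 = 39.647 cm.
Second lens: d_i2 = 1/(1/(-20.5) - 1/(39.647)) = -13.513 cm.

-14 cm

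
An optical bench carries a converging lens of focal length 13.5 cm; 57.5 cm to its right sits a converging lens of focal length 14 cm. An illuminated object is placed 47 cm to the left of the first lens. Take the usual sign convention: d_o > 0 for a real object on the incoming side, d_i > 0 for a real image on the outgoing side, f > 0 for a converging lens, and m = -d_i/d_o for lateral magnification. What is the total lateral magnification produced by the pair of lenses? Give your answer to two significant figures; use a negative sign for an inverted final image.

0.23

Lens 1: 1/d_i1 = 1/f_1 - 1/d_o1 = 1/13.5 - 1/47 = 0.05280 cm^-1, so d_i1 = 18.940 cm.
m_1 = -(18.940)/47 = -0.4030.
Object distance for lens 2: d_o2 = 57.5 - 18.940 = 38.560 cm.
Lens 2: 1/d_i2 = 1/f_2 - 1/d_o2 = 1/14 - 1/(38.560) = 0.04549 cm^-1, so d_i2 = 21.981 cm.
m_2 = -(21.981)/(38.560) = -0.5700.
The system's lateral magnification is m_1 m_2 = (-0.4030)(-0.5700) = 0.2297.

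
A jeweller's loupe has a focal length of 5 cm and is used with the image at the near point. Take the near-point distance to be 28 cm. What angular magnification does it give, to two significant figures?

6.6

M = 1 + D/f = 1 + 28/5 = 6.600.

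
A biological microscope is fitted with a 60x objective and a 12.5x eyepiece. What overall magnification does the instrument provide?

750

The overall magnification of a compound microscope is the product of the objective and eyepiece magnifications:
M = M_obj x M_eye = 60 x 12.5 = 750.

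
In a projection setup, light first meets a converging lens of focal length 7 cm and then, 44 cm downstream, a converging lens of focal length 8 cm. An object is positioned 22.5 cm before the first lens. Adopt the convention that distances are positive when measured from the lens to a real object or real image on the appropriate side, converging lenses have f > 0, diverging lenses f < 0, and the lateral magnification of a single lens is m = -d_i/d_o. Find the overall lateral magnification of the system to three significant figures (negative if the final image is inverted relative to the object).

0.140

Applying the thin-lens equation to the first lens, 1/7 = 1/22.5 + 1/d_i1, which gives d_i1 = 10.161 cm.
Its lateral magnification is m_1 = -d_i1/d_o1 = -(10.161)/22.5 = -0.4516.
Object distance for lens 2: d_o2 = 44 - 10.161 = 33.839 cm.
Applying the thin-lens equation again with f_2 = 8 cm and d_o2 = 33.839 cm gives d_i2 = 10.477 cm.
m_2 = -(10.477)/(33.839) = -0.3096.
Overall magnification: m = m_1 m_2 = 0.1398.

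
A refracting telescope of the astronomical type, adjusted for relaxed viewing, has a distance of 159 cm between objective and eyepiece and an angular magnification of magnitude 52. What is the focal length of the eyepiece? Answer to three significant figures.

In normal adjustment the tube length equals f_obj + f_eye and |M| = f_obj/f_eye.
So f_obj = 52 f_eye and 52 f_eye + f_eye = 159 cm, giving f_eye = 159/53 = 3.000 cm and f_obj = 156.000 cm.

3.00 cm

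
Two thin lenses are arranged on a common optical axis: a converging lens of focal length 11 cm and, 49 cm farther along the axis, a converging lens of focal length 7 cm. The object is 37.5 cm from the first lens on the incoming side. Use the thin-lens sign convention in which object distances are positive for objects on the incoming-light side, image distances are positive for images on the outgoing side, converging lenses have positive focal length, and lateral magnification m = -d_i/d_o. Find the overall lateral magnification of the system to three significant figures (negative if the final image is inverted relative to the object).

0.110

First lens: d_i1 = 1/(1/11 - 1/37.5) = 15.566 cm.
m_1 = -(15.566)/37.5 = -0.4151.
That image sits 33.434 cm in front of the second lens, so d_o2 = 33.434 cm.
Second lens: d_i2 = 1/(1/7 - 1/(33.434)) = 8.854 cm.
m_2 = -(8.854)/(33.434) = -0.2648.
Total m = m_1 x m_2 = (-0.4151)(-0.2648) = 0.1099.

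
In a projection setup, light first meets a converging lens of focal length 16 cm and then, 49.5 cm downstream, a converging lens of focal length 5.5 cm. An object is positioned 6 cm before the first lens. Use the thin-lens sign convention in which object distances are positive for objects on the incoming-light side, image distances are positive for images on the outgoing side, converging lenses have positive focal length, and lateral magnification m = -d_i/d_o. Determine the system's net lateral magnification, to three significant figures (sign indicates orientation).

-0.164

Applying the thin-lens equation to the first lens, 1/16 = 1/6 + 1/d_i1, which gives d_i1 = -9.600 cm.
Its lateral magnification is m_1 = -d_i1/d_o1 = -(-9.600)/6 = 1.6000.
With d_i1 < 0 the first image is virtual and lies on the object side; the object distance for lens 2 is d_o2 = 49.5 - (-9.600) = 59.100 cm.
Applying the thin-lens equation again with f_2 = 5.5 cm and d_o2 = 59.100 cm gives d_i2 = 6.064 cm.
m_2 = -(6.064)/(59.100) = -0.1026.
The system's lateral magnification is m_1 m_2 = (1.6000)(-0.1026) = -0.1642.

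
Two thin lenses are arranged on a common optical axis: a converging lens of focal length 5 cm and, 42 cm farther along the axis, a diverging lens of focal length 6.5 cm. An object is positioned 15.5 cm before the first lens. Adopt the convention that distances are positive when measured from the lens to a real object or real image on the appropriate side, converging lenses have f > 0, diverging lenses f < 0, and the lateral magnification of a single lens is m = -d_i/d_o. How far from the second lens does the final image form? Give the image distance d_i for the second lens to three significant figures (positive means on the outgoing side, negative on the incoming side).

Lens 1: 1/d_i1 = 1/f_1 - 1/d_o1 = 1/5 - 1/15.5 = 0.13548 cm^-1, so d_i1 = 7.381 cm.
That image sits 34.619 cm in front of the second lens, so d_o2 = 34.619 cm.
Lens 2: 1/d_i2 = 1/f_2 - 1/d_o2 = 1/(-6.5) - 1/(34.619) = -0.18273 cm^-1, so d_i2 = -5.472 cm.

-5.47 cm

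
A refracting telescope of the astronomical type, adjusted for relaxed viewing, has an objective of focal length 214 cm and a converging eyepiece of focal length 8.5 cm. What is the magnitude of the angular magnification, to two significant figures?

|M| = f_obj/|f_eye| = 214/8.5 = 25.176.

25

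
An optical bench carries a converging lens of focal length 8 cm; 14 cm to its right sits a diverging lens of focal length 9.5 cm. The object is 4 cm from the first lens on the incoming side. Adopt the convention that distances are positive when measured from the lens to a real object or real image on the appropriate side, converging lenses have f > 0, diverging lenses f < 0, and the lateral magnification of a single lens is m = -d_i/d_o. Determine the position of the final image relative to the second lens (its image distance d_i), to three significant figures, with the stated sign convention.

-6.63 cm

Lens 1: 1/d_i1 = 1/f_1 - 1/d_o1 = 1/8 - 1/4 = -0.12500 cm^-1, so d_i1 = -8.000 cm.
The intermediate image is virtual, 8.000 cm to the left of lens 1, so d_o2 = L - d_i1 = 14 - (-8.000) = 22.000 cm.
Lens 2: 1/d_i2 = 1/f_2 - 1/d_o2 = 1/(-9.5) - 1/(22.000) = -0.15072 cm^-1, so d_i2 = -6.635 cm.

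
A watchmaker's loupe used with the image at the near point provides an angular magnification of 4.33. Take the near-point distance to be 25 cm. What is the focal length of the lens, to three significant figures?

For the image at the near point, M = 1 + D/f.
f = D/(M - 1) = 25/(4.33 - 1) = 7.508 cm.

7.51 cm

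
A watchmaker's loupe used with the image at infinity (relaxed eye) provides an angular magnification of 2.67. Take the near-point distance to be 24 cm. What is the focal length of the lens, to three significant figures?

8.99 cm

For the image at infinity, M = D/f.
f = D/M = 24/2.67 = 8.989 cm.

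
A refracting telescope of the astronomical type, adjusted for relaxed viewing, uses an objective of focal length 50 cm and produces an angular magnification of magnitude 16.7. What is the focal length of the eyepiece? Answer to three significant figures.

2.99 cm

|M| = f_obj/f_eye, so f_eye = f_obj/|M| = 50/16.7 = 2.994 cm.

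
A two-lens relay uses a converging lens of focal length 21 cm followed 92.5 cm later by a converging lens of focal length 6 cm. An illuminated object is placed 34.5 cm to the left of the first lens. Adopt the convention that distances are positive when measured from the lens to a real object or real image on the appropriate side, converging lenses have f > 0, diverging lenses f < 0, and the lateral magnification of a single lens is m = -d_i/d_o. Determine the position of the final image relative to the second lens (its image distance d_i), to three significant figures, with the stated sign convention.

Applying the thin-lens equation to the first lens, 1/21 = 1/34.5 + 1/d_i1, which gives d_i1 = 53.667 cm.
Object distance for lens 2: d_o2 = 92.5 - 53.667 = 38.833 cm.
Applying the thin-lens equation again with f_2 = 6 cm and d_o2 = 38.833 cm gives d_i2 = 7.096 cm.

7.10 cm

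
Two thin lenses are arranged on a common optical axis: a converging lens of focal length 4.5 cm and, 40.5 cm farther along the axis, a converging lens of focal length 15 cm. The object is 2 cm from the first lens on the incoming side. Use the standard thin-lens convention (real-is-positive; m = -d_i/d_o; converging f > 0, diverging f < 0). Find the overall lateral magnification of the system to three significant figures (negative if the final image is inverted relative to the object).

-0.928

Applying the thin-lens equation to the first lens, 1/4.5 = 1/2 + 1/d_i1, which gives d_i1 = -3.600 cm.
Its lateral magnification is m_1 = -d_i1/d_o1 = -(-3.600)/2 = 1.8000.
The intermediate image is virtual, 3.600 cm to the left of lens 1, so d_o2 = L - d_i1 = 40.5 - (-3.600) = 44.100 cm.
Applying the thin-lens equation again with f_2 = 15 cm and d_o2 = 44.100 cm gives d_i2 = 22.732 cm.
m_2 = -(22.732)/(44.100) = -0.5155.
The system's lateral magnification is m_1 m_2 = (1.8000)(-0.5155) = -0.9278.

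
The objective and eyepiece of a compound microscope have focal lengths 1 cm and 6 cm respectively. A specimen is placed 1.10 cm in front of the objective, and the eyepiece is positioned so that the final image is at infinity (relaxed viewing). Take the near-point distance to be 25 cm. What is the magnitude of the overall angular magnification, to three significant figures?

41.7

Objective: 1/d_i = 1/f_obj - 1/d_o = 1/1 - 1/1.10 = 0.09091 cm^-1, so d_i = 11.000 cm.
m_obj = -d_i/d_o = -11.000/1.10 = -10.000.
Eyepiece angular magnification (image at infinity): M_eye = D/f_e = 25/6 = 4.167.
Overall M = m_obj x M_eye = (-10.000)(4.167) = -41.67.
|M| = 41.67.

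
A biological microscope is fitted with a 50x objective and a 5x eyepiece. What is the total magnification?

250

The overall magnification of a compound microscope is the product of the objective and eyepiece magnifications:
M = M_obj x M_eye = 50 x 5 = 250.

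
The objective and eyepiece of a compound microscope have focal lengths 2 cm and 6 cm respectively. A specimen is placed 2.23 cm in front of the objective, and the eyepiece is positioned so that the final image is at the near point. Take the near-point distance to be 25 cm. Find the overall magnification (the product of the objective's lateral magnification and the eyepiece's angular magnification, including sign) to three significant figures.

-44.9

Objective: 1/d_i = 1/f_obj - 1/d_o = 1/2 - 1/2.23 = 0.05157 cm^-1, so d_i = 19.391 cm.
m_obj = -d_i/d_o = -19.391/2.23 = -8.696.
Eyepiece angular magnification (image at near point): M_eye = 1 + D/f_e = 1 + 25/6 = 5.167.
Overall M = m_obj x M_eye = (-8.696)(5.167) = -44.93.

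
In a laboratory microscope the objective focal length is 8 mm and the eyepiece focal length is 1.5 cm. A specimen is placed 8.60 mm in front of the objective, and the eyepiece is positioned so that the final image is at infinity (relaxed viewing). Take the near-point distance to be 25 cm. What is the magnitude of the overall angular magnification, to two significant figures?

Convert to cm: f_obj = 8 mm = 0.8 cm; d_o = 8.60 mm = 0.86 cm.
Objective: 1/d_i = 1/f_obj - 1/d_o = 1/0.8 - 1/0.86 = 0.08721 cm^-1, so d_i = 11.467 cm.
m_obj = -d_i/d_o = -11.467/0.86 = -13.333.
Eyepiece angular magnification (image at infinity): M_eye = D/f_e = 25/1.5 = 16.667.
Overall M = m_obj x M_eye = (-13.333)(16.667) = -222.22.
|M| = 222.22.

220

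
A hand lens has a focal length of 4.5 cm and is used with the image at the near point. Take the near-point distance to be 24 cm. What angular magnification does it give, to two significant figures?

M = 1 + D/f = 1 + 24/4.5 = 6.333.

6.3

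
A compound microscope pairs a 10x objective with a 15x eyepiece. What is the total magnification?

The overall magnification of a compound microscope is the product of the objective and eyepiece magnifications:
M = M_obj x M_eye = 10 x 15 = 150.

150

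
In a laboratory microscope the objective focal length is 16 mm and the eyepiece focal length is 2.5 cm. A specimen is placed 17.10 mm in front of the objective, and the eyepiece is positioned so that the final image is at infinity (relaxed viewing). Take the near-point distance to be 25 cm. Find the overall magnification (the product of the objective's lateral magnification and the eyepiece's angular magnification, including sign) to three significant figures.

-145

Convert to cm: f_obj = 16 mm = 1.6 cm; d_o = 17.10 mm = 1.71 cm.
Objective: 1/d_i = 1/f_obj - 1/d_o = 1/1.6 - 1/1.71 = 0.04020 cm^-1, so d_i = 24.873 cm.
m_obj = -d_i/d_o = -24.873/1.71 = -14.545.
Eyepiece angular magnification (image at infinity): M_eye = D/f_e = 25/2.5 = 10.000.
Overall M = m_obj x M_eye = (-14.545)(10.000) = -145.45.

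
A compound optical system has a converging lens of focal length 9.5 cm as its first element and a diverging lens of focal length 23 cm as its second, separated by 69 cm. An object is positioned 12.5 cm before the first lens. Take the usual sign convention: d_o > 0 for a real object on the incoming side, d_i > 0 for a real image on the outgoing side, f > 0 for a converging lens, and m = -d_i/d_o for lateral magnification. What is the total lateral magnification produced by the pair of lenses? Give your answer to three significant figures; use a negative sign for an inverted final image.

-1.39

First lens: d_i1 = 1/(1/9.5 - 1/12.5) = 39.583 cm.
m_1 = -(39.583)/12.5 = -3.1667.
That image sits 29.417 cm in front of the second lens, so d_o2 = 29.417 cm.
Second lens: d_i2 = 1/(1/(-23) - 1/(29.417)) = -12.908 cm.
m_2 = -(-12.908)/(29.417) = 0.4388.
The system's lateral magnification is m_1 m_2 = (-3.1667)(0.4388) = -1.3895.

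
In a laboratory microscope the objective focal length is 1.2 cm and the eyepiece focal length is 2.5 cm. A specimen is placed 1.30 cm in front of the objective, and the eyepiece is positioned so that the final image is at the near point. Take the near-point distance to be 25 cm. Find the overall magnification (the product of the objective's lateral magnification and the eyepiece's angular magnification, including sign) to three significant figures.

Objective: 1/d_i = 1/f_obj - 1/d_o = 1/1.2 - 1/1.30 = 0.06410 cm^-1, so d_i = 15.600 cm.
m_obj = -d_i/d_o = -15.600/1.30 = -12.000.
Eyepiece angular magnification (image at near point): M_eye = 1 + D/f_e = 1 + 25/2.5 = 11.000.
Overall M = m_obj x M_eye = (-12.000)(11.000) = -132.00.

-132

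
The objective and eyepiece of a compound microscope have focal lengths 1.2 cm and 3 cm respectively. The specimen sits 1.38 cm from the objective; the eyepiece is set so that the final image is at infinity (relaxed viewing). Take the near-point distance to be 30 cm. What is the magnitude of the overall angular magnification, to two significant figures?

67

Objective: 1/d_i = 1/f_obj - 1/d_o = 1/1.2 - 1/1.38 = 0.10870 cm^-1, so d_i = 9.200 cm.
m_obj = -d_i/d_o = -9.200/1.38 = -6.667.
Eyepiece angular magnification (image at infinity): M_eye = D/f_e = 30/3 = 10.000.
Overall M = m_obj x M_eye = (-6.667)(10.000) = -66.67.
|M| = 66.67.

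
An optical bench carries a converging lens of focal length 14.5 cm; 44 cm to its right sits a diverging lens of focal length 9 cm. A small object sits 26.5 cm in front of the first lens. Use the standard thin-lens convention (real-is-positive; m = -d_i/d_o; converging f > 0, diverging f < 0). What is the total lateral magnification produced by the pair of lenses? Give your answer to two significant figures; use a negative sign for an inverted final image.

Lens 1: 1/d_i1 = 1/f_1 - 1/d_o1 = 1/14.5 - 1/26.5 = 0.03123 cm^-1, so d_i1 = 32.021 cm.
m_1 = -(32.021)/26.5 = -1.2083.
Object distance for lens 2: d_o2 = 44 - 32.021 = 11.979 cm.
Lens 2: 1/d_i2 = 1/f_2 - 1/d_o2 = 1/(-9) - 1/(11.979) = -0.19459 cm^-1, so d_i2 = -5.139 cm.
m_2 = -(-5.139)/(11.979) = 0.4290.
Total m = m_1 x m_2 = (-1.2083)(0.4290) = -0.5184.

-0.52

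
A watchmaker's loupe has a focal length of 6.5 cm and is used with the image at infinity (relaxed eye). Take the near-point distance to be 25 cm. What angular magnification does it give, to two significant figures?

3.8

M = D/f = 25/6.5 = 3.846.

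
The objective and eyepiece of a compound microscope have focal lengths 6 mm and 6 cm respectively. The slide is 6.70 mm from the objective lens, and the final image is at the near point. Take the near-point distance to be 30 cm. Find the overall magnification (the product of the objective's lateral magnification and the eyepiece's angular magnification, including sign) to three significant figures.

-51.4

Convert to cm: f_obj = 6 mm = 0.6 cm; d_o = 6.70 mm = 0.67 cm.
Objective: 1/d_i = 1/f_obj - 1/d_o = 1/0.6 - 1/0.67 = 0.17413 cm^-1, so d_i = 5.743 cm.
m_obj = -d_i/d_o = -5.743/0.67 = -8.571.
Eyepiece angular magnification (image at near point): M_eye = 1 + D/f_e = 1 + 30/6 = 6.000.
Overall M = m_obj x M_eye = (-8.571)(6.000) = -51.43.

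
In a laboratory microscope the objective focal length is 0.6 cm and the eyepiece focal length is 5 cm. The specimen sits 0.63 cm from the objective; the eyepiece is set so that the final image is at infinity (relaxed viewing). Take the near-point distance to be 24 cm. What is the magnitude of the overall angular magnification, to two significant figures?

96

Objective: 1/d_i = 1/f_obj - 1/d_o = 1/0.6 - 1/0.63 = 0.07937 cm^-1, so d_i = 12.600 cm.
m_obj = -d_i/d_o = -12.600/0.63 = -20.000.
Eyepiece angular magnification (image at infinity): M_eye = D/f_e = 24/5 = 4.800.
Overall M = m_obj x M_eye = (-20.000)(4.800) = -96.00.
|M| = 96.00.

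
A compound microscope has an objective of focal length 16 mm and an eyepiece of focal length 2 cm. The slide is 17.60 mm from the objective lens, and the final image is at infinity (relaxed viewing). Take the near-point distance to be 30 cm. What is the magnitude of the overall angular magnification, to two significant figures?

150

Convert to cm: f_obj = 16 mm = 1.6 cm; d_o = 17.60 mm = 1.76 cm.
Objective: 1/d_i = 1/f_obj - 1/d_o = 1/1.6 - 1/1.76 = 0.05682 cm^-1, so d_i = 17.600 cm.
m_obj = -d_i/d_o = -17.600/1.76 = -10.000.
Eyepiece angular magnification (image at infinity): M_eye = D/f_e = 30/2 = 15.000.
Overall M = m_obj x M_eye = (-10.000)(15.000) = -150.00.
|M| = 150.00.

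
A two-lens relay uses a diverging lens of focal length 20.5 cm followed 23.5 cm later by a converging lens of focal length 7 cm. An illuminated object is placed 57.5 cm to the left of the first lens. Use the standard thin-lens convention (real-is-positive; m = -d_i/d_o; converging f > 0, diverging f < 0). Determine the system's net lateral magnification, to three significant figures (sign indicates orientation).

Lens 1: 1/d_i1 = 1/f_1 - 1/d_o1 = 1/(-20.5) - 1/57.5 = -0.06617 cm^-1, so d_i1 = -15.112 cm.
m_1 = -(-15.112)/57.5 = 0.2628.
With d_i1 < 0 the first image is virtual and lies on the object side; the object distance for lens 2 is d_o2 = 23.5 - (-15.112) = 38.612 cm.
Lens 2: 1/d_i2 = 1/f_2 - 1/d_o2 = 1/7 - 1/(38.612) = 0.11696 cm^-1, so d_i2 = 8.550 cm.
m_2 = -(8.550)/(38.612) = -0.2214.
Overall magnification: m = m_1 m_2 = -0.0582.

-0.0582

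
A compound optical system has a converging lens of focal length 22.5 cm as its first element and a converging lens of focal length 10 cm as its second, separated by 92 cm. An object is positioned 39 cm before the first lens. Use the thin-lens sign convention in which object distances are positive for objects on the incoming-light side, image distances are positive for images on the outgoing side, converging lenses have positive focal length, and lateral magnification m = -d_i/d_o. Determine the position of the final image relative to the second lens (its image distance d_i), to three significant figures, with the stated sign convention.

First lens: d_i1 = 1/(1/22.5 - 1/39) = 53.182 cm.
Object distance for lens 2: d_o2 = 92 - 53.182 = 38.818 cm.
Second lens: d_i2 = 1/(1/10 - 1/(38.818)) = 13.470 cm.

13.5 cm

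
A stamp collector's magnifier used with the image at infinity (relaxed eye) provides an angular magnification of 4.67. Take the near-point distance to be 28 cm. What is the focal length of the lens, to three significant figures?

For the image at infinity, M = D/f.
f = D/M = 28/4.67 = 5.996 cm.

6.00 cm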